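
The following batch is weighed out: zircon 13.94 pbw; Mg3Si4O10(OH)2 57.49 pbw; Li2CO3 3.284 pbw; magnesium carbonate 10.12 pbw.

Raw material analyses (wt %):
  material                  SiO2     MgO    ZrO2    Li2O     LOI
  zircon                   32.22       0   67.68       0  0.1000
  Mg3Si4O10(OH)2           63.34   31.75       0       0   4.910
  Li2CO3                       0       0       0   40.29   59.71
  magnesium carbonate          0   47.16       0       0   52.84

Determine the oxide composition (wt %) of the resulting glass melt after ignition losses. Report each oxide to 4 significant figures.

All arithmetic keeps exact precision from start to finish — working values are shown (rounded to four significant figures) in the working — every reported value includes exactly one rounding. The derived quantities (the four compositions, glass mass, yield, the totals, ignition loss) are rebuilt in full float precision using the weight values for 74.69 pbw of glass exactly as shown in problem or answer.
Oxide masses out of the charge:
  SiO2: 13.94·0.3222 + 57.49·0.6334 = 40.91 pbw
  MgO: 57.49·0.3175 + 10.12·0.4716 = 23.03 pbw
  ZrO2: 13.94·0.6768 = 9.435 pbw
  Li2O: 3.284·0.4029 = 1.323 pbw
LOI: 13.94·0.001000 + 57.49·0.04910 + 3.284·0.5971 + 10.12·0.5284 = 10.14 pbw
batch − LOI leaves glass = 84.83 − 10.14 = 74.69 pbw (= the summed oxide contributions)
wt %: oxide over glass, times 100

Glass mass = 74.69 pbw (batch 84.83 − LOI 10.14).
Composition: SiO2 54.77%, MgO 30.83%, ZrO2 12.63%, Li2O 1.772%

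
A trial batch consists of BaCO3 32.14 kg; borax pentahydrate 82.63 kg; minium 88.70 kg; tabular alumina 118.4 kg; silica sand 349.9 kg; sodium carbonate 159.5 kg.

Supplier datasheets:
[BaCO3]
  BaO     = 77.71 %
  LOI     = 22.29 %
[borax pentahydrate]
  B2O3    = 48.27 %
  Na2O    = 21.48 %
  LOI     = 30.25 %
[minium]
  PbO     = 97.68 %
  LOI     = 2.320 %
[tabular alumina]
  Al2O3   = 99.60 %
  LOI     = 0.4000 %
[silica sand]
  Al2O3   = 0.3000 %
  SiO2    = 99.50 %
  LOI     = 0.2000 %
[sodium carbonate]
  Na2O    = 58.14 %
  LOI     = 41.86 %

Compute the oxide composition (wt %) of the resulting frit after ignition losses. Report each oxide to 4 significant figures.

All internal work runs at full precision at each step; intermediates are shown (rounded to 4 significant digits) alongside each step. A single rounding produces each reported value — the derived quantities are computed from the batch weights on 729.1 kg of glass at full precision (ignition loss, the totals, six oxide percentages, the yield, net glass mass), as given in the problem or answer text.
Mass of each oxide from the mix:
  Al2O3: 118.4·0.9960 + 349.9·0.003000 = 119.0 kg
  SiO2: 349.9·0.9950 = 348.2 kg
  B2O3: 82.63·0.4827 = 39.89 kg
  Na2O: 82.63·0.2148 + 159.5·0.5814 = 110.5 kg
  BaO: 32.14·0.7771 = 24.98 kg
  PbO: 88.70·0.9768 = 86.64 kg
LOI: 32.14·0.2229 + 82.63·0.3025 + 88.70·0.02320 + 118.4·0.004000 + 349.9·0.002000 + 159.5·0.4186 = 102.2 kg
batch − LOI leaves glass = 831.3 − 102.2 = 729.1 kg (the oxide masses sum to this)
wt % = oxide mass / glass mass × 100

Glass mass = 729.1 kg (batch 831.3 − LOI 102.2).
Composition: Al2O3 16.32%, SiO2 47.75%, B2O3 5.470%, Na2O 15.15%, BaO 3.426%, PbO 11.88%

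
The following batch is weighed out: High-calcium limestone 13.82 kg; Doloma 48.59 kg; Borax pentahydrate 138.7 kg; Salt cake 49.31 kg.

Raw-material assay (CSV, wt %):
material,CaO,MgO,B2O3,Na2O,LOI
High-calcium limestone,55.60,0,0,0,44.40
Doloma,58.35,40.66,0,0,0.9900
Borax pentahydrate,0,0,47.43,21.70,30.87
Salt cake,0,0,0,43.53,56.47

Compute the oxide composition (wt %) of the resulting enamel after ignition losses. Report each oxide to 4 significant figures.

Values along the way are printed (rounded to four significant figures) in the printout; the working math holds full precision at all times. Every reported result is rounded only once — all derived quantities, which include yield, the totals, net glass mass, ignition loss, the four compositions, are carried at full float precision, precisely as stated by question or answer, from the weighed amounts per 173.1 kg of glass.
Oxide masses out of the charge:
  CaO: 13.82·0.5560 + 48.59·0.5835 = 36.04 kg
  MgO: 48.59·0.4066 = 19.76 kg
  B2O3: 138.7·0.4743 = 65.79 kg
  Na2O: 138.7·0.2170 + 49.31·0.4353 = 51.56 kg
LOI: 13.82·0.4440 + 48.59·0.009900 + 138.7·0.3087 + 49.31·0.5647 = 77.28 kg
The glass mass, total less LOI, = 250.4 − 77.28 = 173.1 kg (consistent with Σ oxide mass)
each wt % is 100 × oxide ÷ glass

Glass mass = 173.1 kg (batch 250.4 − LOI 77.28).
Composition: CaO 20.81%, MgO 11.41%, B2O3 38.00%, Na2O 29.78%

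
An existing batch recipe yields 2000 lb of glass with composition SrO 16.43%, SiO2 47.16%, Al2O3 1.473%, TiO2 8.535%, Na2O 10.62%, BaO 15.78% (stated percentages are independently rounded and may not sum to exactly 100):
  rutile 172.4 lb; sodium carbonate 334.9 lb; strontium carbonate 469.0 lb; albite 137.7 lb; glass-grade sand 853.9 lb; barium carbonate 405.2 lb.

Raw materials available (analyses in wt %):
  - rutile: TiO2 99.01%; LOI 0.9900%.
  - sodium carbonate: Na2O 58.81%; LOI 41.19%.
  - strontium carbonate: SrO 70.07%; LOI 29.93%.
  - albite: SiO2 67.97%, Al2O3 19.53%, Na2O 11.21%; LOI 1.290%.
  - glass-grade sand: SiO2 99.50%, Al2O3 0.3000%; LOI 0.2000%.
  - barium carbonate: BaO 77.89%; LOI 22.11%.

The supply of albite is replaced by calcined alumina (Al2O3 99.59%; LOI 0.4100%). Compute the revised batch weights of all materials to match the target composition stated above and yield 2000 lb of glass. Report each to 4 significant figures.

Intermediates are printed (rounded to 4 significant figures) when written out; the whole derivation holds exact precision end to end — a single rounding yields every reported figure; derived quantities, which include the six compositions, totals, glass mass, yield, ignition loss, are computed in full precision, precisely as stated by either problem or answer, using the weight values for 2000 lb of glass.
Oxide-by-oxide targets in 2000 lb glass:
  SrO: 16.43% × 2000 = 328.6 lb
  SiO2: 47.16% × 2000 = 943.2 lb
  Al2O3: 1.473% × 2000 = 29.46 lb
  TiO2: 8.535% × 2000 = 170.7 lb
  Na2O: 10.62% × 2000 = 212.4 lb
  BaO: 15.78% × 2000 = 315.6 lb
Mass-balance tally per oxide with the batch weights as given, relative to the basis at hand (sums match the target masses modulo rounding of the values):
  SrO: 469.0·0.7007 = 328.6 lb (target 328.6 lb)
  SiO2: 947.9·0.9950 = 943.2 lb (target 943.2 lb)
  Al2O3: 26.73·0.9959 + 947.9·0.003000 = 29.46 lb (target 29.46 lb)
  TiO2: 172.4·0.9901 = 170.7 lb (target 170.7 lb)
  Na2O: 361.2·0.5881 = 212.4 lb (target 212.4 lb)
  BaO: 405.2·0.7789 = 315.6 lb (target 315.6 lb)
Auditing the glass mass value: Σ batch − LOI loss = 2000 lb (oxide target masses add up to 2000 lb; the stated basis being 2000 lb — a pure rounding effect).
Total batch = Σ batch = 2382 lb; ignition loss, Σ(batch × LOI) = 382.5 lb; yield = glass ÷ total batch = 83.95%.

Revised batch per 2000 lb glass:
  rutile: 172.4 lb
  sodium carbonate: 361.2 lb
  strontium carbonate: 469.0 lb
  calcined alumina: 26.73 lb
  glass-grade sand: 947.9 lb
  barium carbonate: 405.2 lb
Total batch = 2382 lb; LOI loss = 382.5 lb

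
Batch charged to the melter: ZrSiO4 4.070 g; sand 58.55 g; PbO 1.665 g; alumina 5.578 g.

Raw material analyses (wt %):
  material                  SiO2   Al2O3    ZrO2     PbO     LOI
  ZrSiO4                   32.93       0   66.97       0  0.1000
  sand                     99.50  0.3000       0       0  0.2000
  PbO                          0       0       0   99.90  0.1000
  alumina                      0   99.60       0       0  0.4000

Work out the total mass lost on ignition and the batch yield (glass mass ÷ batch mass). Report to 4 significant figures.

The whole derivation holds full float precision in all steps. In-progress results are displayed rounded to four significant figures within the worked lines — a single rounding produces every reported result. All derived quantities (LOI, net glass mass, the four compositions, the yield, totals) are re-derived in full float precision from the batch weights on 69.72 g of glass, precisely as stated by the problem or the answer.
Loss on ignition, line by line:
  ZrSiO4: 4.070 × 0.001000 = 0.004070 g
  sand: 58.55 × 0.002000 = 0.1171 g
  PbO: 1.665 × 0.001000 = 0.001665 g
  alumina: 5.578 × 0.004000 = 0.02231 g
Total LOI = 0.1451 g
Glass = batch − LOI = 69.86 − 0.1451 = 69.72 g

LOI loss = 0.1451 g; glass = 69.72 g; yield = 99.79%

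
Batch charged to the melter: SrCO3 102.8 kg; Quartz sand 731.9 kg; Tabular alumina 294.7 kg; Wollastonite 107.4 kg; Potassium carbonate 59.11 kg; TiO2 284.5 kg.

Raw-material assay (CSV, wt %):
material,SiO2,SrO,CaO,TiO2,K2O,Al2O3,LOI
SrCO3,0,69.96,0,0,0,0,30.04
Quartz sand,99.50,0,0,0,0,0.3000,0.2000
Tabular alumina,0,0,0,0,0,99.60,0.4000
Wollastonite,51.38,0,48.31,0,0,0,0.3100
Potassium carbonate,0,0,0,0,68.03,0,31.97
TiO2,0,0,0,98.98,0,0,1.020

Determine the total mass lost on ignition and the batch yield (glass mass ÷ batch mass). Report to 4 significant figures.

The working math holds full precision end to end — values along the way appear with 4-significant-digit rounding on the page. Each reported result undergoes a single rounding — the derived quantities are computed using the weight values per 1525 kg of glass in exact precision (LOI, glass mass, six oxide percentages, totals, yield) as they appear in the question or the answer.
Loss on ignition, line by line:
  SrCO3: 102.8 × 0.3004 = 30.88 kg
  Quartz sand: 731.9 × 0.002000 = 1.464 kg
  Tabular alumina: 294.7 × 0.004000 = 1.179 kg
  Wollastonite: 107.4 × 0.003100 = 0.3329 kg
  Potassium carbonate: 59.11 × 0.3197 = 18.90 kg
  TiO2: 284.5 × 0.01020 = 2.902 kg
Total LOI = 55.66 kg
Glass = batch − LOI = 1580 − 55.66 = 1525 kg

LOI loss = 55.66 kg; glass = 1525 kg; yield = 96.48%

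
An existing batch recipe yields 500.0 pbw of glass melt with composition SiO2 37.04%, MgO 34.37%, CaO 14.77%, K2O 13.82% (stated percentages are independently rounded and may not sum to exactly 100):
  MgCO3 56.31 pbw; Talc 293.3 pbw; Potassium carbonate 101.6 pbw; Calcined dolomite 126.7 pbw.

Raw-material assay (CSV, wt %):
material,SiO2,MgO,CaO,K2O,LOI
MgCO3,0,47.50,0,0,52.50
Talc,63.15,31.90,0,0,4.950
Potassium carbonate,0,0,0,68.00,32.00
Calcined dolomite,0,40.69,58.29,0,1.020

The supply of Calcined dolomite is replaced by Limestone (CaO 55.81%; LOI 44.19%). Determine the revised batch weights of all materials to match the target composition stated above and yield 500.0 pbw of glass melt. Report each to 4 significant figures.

Revised batch per 500.0 pbw glass melt:
  MgCO3: 164.8 pbw
  Talc: 293.3 pbw
  Potassium carbonate: 101.6 pbw
  Limestone: 132.3 pbw
Total batch = 692.0 pbw; LOI loss = 192.0 pbw

Mid-chain values are printed (rounded to four significant figures) in the working — every computation holds full precision through every step. Every reported value receives exactly one rounding. All derived quantities, including the totals, LOI, glass mass, four oxide percentages, yield, are recomputed from the weighed amounts on 500.0 pbw of glass at exact precision exactly as shown in question or answer.
Target oxide masses per 500.0 pbw glass melt:
  SiO2: 37.04% × 500.0 = 185.2 pbw
  MgO: 34.37% × 500.0 = 171.8 pbw
  CaO: 14.77% × 500.0 = 73.85 pbw
  K2O: 13.82% × 500.0 = 69.10 pbw
Per-oxide balance check from the weights as reported, against the basis in use (sum by sum, the targets are met up to rounding of the answer):
  SiO2: 293.3·0.6315 = 185.2 pbw (target 185.2 pbw)
  MgO: 164.8·0.4750 + 293.3·0.3190 = 171.8 pbw (target 171.8 pbw)
  CaO: 132.3·0.5581 = 73.84 pbw (target 73.85 pbw)
  K2O: 101.6·0.6800 = 69.09 pbw (target 69.10 pbw)
Glass-mass sanity pass: batch total minus LOI = 500.0 pbw (the Σ of target masses is 500.0 pbw; basis as stated: 500.0 pbw — any gap is answer rounding).
Batch grand total — Σ batch = 692.0 pbw; Σ batch·LOI gives LOI loss = 192.0 pbw; as yield: glass ÷ batch → 72.25%.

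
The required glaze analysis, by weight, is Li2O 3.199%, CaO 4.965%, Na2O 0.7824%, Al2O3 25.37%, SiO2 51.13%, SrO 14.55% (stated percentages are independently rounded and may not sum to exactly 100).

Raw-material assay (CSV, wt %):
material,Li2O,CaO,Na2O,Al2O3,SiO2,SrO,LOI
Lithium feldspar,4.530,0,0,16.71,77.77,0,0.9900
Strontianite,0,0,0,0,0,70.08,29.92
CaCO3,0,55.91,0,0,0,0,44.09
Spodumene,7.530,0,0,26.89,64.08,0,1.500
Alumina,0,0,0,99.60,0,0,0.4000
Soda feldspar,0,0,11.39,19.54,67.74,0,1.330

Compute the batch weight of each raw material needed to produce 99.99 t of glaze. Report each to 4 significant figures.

Each numeric step keeps exact precision through the solve. The intermediate values appear, rounded to 4 significant figures, in the working; each reported number takes a single rounding. Derived quantities, which include glass mass, totals, yield, six oxide percentages, ignition loss, are carried at full precision, precisely as stated by problem or answer, from the weighed amounts on 99.99 t of glass.
The oxide mass targets at 99.99 t glaze:
  Li2O: 3.199% × 99.99 = 3.199 t
  CaO: 4.965% × 99.99 = 4.965 t
  Na2O: 0.7824% × 99.99 = 0.7823 t
  Al2O3: 25.37% × 99.99 = 25.37 t
  SiO2: 51.13% × 99.99 = 51.12 t
  SrO: 14.55% × 99.99 = 14.55 t
Checking each oxide sum working from each reported weight, on the stated basis (oxide sums agree with the targets modulo rounding of the values):
  Li2O: 49.09·0.04530 + 12.95·0.07530 = 3.199 t (target 3.199 t)
  CaO: 8.879·0.5591 = 4.964 t (target 4.965 t)
  Na2O: 6.868·0.1139 = 0.7823 t (target 0.7823 t)
  Al2O3: 49.09·0.1671 + 12.95·0.2689 + 12.39·0.9960 + 6.868·0.1954 = 25.37 t (target 25.37 t)
  SiO2: 49.09·0.7777 + 12.95·0.6408 + 6.868·0.6774 = 51.13 t (target 51.12 t)
  SrO: 20.76·0.7008 = 14.55 t (target 14.55 t)
Glass-mass sanity pass: net batch after ignition = 99.99 t (per-oxide target masses sum to 99.99 t; with the basis standing at 99.99 t — rounding explains the deltas).
Total batch = Σ batch = 110.9 t; ignition loss, Σ(batch × LOI) = 10.95 t; the yield ratio, glass ÷ batch: 90.13%.

Batch per 99.99 t glaze:
  Lithium feldspar: 49.09 t
  Strontianite: 20.76 t
  CaCO3: 8.879 t
  Spodumene: 12.95 t
  Alumina: 12.39 t
  Soda feldspar: 6.868 t
Total batch = 110.9 t; LOI loss = 10.95 t; yield = 90.13%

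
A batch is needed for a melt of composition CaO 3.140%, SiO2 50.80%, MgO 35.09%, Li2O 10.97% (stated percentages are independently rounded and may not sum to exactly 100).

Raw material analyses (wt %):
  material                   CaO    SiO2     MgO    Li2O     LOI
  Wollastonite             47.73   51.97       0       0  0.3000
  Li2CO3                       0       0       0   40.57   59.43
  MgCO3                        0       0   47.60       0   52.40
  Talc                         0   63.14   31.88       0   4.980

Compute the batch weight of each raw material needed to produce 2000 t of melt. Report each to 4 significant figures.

Rounding to four significant digits governs each mid-chain value as shown. The whole derivation runs at full precision end to end. Each reported result takes just one rounding. Derived quantities (the four compositions, the totals, ignition loss, yield, net glass mass) are re-derived using the weight values at 2000 t of glass in full precision as written in the problem or answer text.
Target masses of each oxide per 2000 t melt:
  CaO: 3.140% × 2000 = 62.80 t
  SiO2: 50.80% × 2000 = 1016 t
  MgO: 35.09% × 2000 = 701.8 t
  Li2O: 10.97% × 2000 = 219.4 t
Checking each oxide sum working from each reported weight, for the quoted basis mass (every target is met by its sum modulo rounding of the values):
  CaO: 131.6·0.4773 = 62.81 t (target 62.80 t)
  SiO2: 131.6·0.5197 + 1501·0.6314 = 1016 t (target 1016 t)
  MgO: 469.2·0.4760 + 1501·0.3188 = 701.9 t (target 701.8 t)
  Li2O: 540.8·0.4057 = 219.4 t (target 219.4 t)
Glass mass check: Σ batch − LOI loss = 2000 t (the targets, summed, come to 2000 t; basis as stated: 2000 t — any gap is answer rounding).
Summing the batch: Σ batch = 2643 t; Σ batch·LOI gives LOI loss = 642.4 t; yield: glass divided by total = 75.69%.

Batch per 2000 t melt:
  Wollastonite: 131.6 t
  Li2CO3: 540.8 t
  MgCO3: 469.2 t
  Talc: 1501 t
Total batch = 2643 t; LOI loss = 642.4 t; yield = 75.69%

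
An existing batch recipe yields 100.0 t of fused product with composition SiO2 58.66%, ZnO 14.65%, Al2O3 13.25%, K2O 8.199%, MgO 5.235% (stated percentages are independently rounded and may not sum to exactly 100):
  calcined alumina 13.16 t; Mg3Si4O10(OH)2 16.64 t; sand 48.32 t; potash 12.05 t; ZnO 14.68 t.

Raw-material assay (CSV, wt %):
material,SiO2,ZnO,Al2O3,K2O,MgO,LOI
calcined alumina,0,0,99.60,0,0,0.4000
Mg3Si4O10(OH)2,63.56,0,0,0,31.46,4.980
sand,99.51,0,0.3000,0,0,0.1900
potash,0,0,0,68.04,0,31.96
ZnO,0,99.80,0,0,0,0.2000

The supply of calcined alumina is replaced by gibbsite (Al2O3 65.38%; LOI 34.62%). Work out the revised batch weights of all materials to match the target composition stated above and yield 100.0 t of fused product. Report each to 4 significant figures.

Each numeric step runs at full float precision in all steps — intermediates are displayed rounded off to 4 significant figures in the working. Exactly one rounding lands on each reported number. The derived quantities (LOI, totals, yield, the five compositions, net glass mass) are rebuilt from the weighed amounts for 100.0 t of glass at exact precision as given in the problem or answer text.
Per-oxide target masses for 100.0 t fused product:
  SiO2: 58.66% × 100.0 = 58.66 t
  ZnO: 14.65% × 100.0 = 14.65 t
  Al2O3: 13.25% × 100.0 = 13.25 t
  K2O: 8.199% × 100.0 = 8.199 t
  MgO: 5.235% × 100.0 = 5.235 t
Per-oxide balance check given the weights on record, at the basis given (oxide sums agree with the targets once rounding is allowed for):
  SiO2: 16.64·0.6356 + 48.32·0.9951 = 58.66 t (target 58.66 t)
  ZnO: 14.68·0.9980 = 14.65 t (target 14.65 t)
  Al2O3: 20.04·0.6538 + 48.32·0.003000 = 13.25 t (target 13.25 t)
  K2O: 12.05·0.6804 = 8.199 t (target 8.199 t)
  MgO: 16.64·0.3146 = 5.235 t (target 5.235 t)
Glass-mass sanity pass: total charge less LOI = 99.99 t (oxide target masses add up to 99.99 t; stated basis 100.0 t — any gap is answer rounding).
Summing the batch: Σ batch = 111.7 t; the LOI term Σ batch·LOI equals 11.74 t; yield: glass divided by total = 89.49%.

Revised batch per 100.0 t fused product:
  gibbsite: 20.04 t
  Mg3Si4O10(OH)2: 16.64 t
  sand: 48.32 t
  potash: 12.05 t
  ZnO: 14.68 t
Total batch = 111.7 t; LOI loss = 11.74 t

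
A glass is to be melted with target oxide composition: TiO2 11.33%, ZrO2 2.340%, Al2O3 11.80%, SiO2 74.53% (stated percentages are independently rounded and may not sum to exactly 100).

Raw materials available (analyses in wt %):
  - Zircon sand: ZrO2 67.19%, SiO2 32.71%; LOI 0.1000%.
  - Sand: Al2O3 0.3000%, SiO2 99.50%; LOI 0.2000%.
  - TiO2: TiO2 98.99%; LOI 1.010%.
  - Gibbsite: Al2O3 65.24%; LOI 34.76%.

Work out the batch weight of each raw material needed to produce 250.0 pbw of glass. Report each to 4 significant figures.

Batch per 250.0 pbw glass:
  Zircon sand: 8.707 pbw
  Sand: 184.4 pbw
  TiO2: 28.61 pbw
  Gibbsite: 44.37 pbw
Total batch = 266.1 pbw; LOI loss = 16.09 pbw; yield = 93.95%

Each numeric step holds full float precision through the solve — values along the way are printed (rounded to four significant figures) as written. Every reported result takes a single rounding. All derived quantities are recomputed from the batch weights per 250.0 pbw of glass in exact precision (yield, the four compositions, totals, LOI, glass mass), as set out in the question or the answer.
Target oxide masses per 250.0 pbw glass:
  TiO2: 11.33% × 250.0 = 28.32 pbw
  ZrO2: 2.340% × 250.0 = 5.850 pbw
  Al2O3: 11.80% × 250.0 = 29.50 pbw
  SiO2: 74.53% × 250.0 = 186.3 pbw
Verifying the oxide balance on the weights just shown, at the basis given (target by target, the sums agree once rounding is allowed for):
  TiO2: 28.61·0.9899 = 28.32 pbw (target 28.32 pbw)
  ZrO2: 8.707·0.6719 = 5.850 pbw (target 5.850 pbw)
  Al2O3: 184.4·0.003000 + 44.37·0.6524 = 29.50 pbw (target 29.50 pbw)
  SiO2: 8.707·0.3271 + 184.4·0.9950 = 186.3 pbw (target 186.3 pbw)
Glass-mass bookkeeping: total charge less LOI = 250.0 pbw (targets for the oxides total 250.0 pbw; versus the stated basis of 250.0 pbw — a pure rounding effect).
Total batch = Σ batch = 266.1 pbw; LOI loss = Σ batch·LOI = 16.09 pbw; yield: glass divided by total = 93.95%.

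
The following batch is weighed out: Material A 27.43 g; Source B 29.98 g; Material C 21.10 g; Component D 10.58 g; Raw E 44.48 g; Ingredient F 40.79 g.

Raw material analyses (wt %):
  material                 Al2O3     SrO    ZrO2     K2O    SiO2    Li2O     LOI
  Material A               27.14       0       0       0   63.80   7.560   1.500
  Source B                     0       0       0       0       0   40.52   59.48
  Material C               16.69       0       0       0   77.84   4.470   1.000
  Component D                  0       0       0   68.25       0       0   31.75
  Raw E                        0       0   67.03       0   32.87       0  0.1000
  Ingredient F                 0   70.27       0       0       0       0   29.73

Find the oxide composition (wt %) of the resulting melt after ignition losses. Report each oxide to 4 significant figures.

The intermediate values are shown, with 4-significant-figure rounding, between the steps — all arithmetic runs at exact precision through the solve — every reported result is rounded a single time — the derived quantities are rebuilt using the weight values per 140.4 g of glass in full precision (six oxide percentages, LOI, the yield, glass mass, the totals) precisely as stated by the problem or answer text.
Per-oxide mass from batch:
  Al2O3: 27.43·0.2714 + 21.10·0.1669 = 10.97 g
  SrO: 40.79·0.7027 = 28.66 g
  ZrO2: 44.48·0.6703 = 29.81 g
  K2O: 10.58·0.6825 = 7.221 g
  SiO2: 27.43·0.6380 + 21.10·0.7784 + 44.48·0.3287 = 48.55 g
  Li2O: 27.43·0.07560 + 29.98·0.4052 + 21.10·0.04470 = 15.16 g
LOI: 27.43·0.01500 + 29.98·0.5948 + 21.10·0.01000 + 10.58·0.3175 + 44.48·0.001000 + 40.79·0.2973 = 33.99 g
Resulting glass, batch − LOI: 174.4 − 33.99 = 140.4 g (= Σ oxide masses)
each wt % is 100 × oxide ÷ glass

Glass mass = 140.4 g (batch 174.4 − LOI 33.99).
Composition: Al2O3 7.812%, SrO 20.42%, ZrO2 21.24%, K2O 5.144%, SiO2 34.58%, Li2O 10.80%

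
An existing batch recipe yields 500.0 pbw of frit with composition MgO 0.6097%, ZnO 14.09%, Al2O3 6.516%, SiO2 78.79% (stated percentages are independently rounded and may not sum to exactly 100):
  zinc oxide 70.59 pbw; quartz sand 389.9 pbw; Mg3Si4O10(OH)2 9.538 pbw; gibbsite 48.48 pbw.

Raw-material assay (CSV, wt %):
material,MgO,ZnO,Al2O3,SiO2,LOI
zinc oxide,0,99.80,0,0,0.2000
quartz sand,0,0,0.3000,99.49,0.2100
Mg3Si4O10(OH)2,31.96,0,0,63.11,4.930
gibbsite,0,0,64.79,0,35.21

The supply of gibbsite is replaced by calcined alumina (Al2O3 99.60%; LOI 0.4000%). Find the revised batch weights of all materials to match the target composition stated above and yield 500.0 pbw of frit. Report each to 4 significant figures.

Working values are printed with 4-significant-digit rounding alongside each step. Every computation runs at full precision from start to finish; every reported number is rounded once only; the derived quantities are computed at exact precision (net glass mass, the four compositions, yield, ignition loss, the totals) from the weighed amounts on 500.0 pbw of glass exactly as shown in problem or answer.
Oxide-by-oxide targets in 500.0 pbw frit:
  MgO: 0.6097% × 500.0 = 3.048 pbw
  ZnO: 14.09% × 500.0 = 70.45 pbw
  Al2O3: 6.516% × 500.0 = 32.58 pbw
  SiO2: 78.79% × 500.0 = 394.0 pbw
Checking each oxide sum with the batch weights as given, versus the basis set out (oxide sums agree with the targets within answer rounding):
  MgO: 9.538·0.3196 = 3.048 pbw (target 3.048 pbw)
  ZnO: 70.59·0.9980 = 70.45 pbw (target 70.45 pbw)
  Al2O3: 389.9·0.003000 + 31.54·0.9960 = 32.58 pbw (target 32.58 pbw)
  SiO2: 389.9·0.9949 + 9.538·0.6311 = 393.9 pbw (target 394.0 pbw)
Auditing the glass mass value: total batch − LOI = 500.0 pbw (oxide target masses add up to 500.0 pbw; the stated basis being 500.0 pbw — gaps are rounding artifacts).
Whole-batch sum: Σ batch = 501.6 pbw; ignition loss, Σ(batch × LOI) = 1.556 pbw; as yield: glass ÷ batch → 99.69%.

Revised batch per 500.0 pbw frit:
  zinc oxide: 70.59 pbw
  quartz sand: 389.9 pbw
  Mg3Si4O10(OH)2: 9.538 pbw
  calcined alumina: 31.54 pbw
Total batch = 501.6 pbw; LOI loss = 1.556 pbw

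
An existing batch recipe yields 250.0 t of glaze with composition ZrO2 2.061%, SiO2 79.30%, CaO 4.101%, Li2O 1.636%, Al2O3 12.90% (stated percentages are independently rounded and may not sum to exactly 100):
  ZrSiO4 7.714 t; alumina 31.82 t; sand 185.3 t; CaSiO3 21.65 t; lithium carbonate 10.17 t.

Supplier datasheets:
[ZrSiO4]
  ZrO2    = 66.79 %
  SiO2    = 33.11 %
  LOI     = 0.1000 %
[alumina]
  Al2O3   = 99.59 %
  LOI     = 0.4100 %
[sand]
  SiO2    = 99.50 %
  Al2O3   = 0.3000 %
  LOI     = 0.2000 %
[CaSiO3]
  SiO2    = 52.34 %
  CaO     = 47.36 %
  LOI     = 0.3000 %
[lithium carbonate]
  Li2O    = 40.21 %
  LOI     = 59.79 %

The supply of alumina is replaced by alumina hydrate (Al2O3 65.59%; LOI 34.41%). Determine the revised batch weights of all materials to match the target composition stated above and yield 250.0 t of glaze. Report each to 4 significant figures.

The intermediate values are printed rounded to 4 significant digits. All arithmetic maintains exact precision from start to finish. Each reported figure receives exactly one rounding. Derived quantities (five oxide percentages, the totals, LOI, the yield, glass mass) are rebuilt in full float precision from the weighed amounts per 250.0 t of glass as set out in the problem or answer text.
Oxide-by-oxide targets in 250.0 t glaze:
  ZrO2: 2.061% × 250.0 = 5.152 t
  SiO2: 79.30% × 250.0 = 198.2 t
  CaO: 4.101% × 250.0 = 10.25 t
  Li2O: 1.636% × 250.0 = 4.090 t
  Al2O3: 12.90% × 250.0 = 32.25 t
Sums-versus-targets review with the batch weights as given, relative to the basis at hand (delivered sums recover each target once rounding is allowed for):
  ZrO2: 7.714·0.6679 = 5.152 t (target 5.152 t)
  SiO2: 7.714·0.3311 + 185.3·0.9950 + 21.65·0.5234 = 198.3 t (target 198.2 t)
  CaO: 21.65·0.4736 = 10.25 t (target 10.25 t)
  Li2O: 10.17·0.4021 = 4.089 t (target 4.090 t)
  Al2O3: 48.32·0.6559 + 185.3·0.003000 = 32.25 t (target 32.25 t)
Mass balance on the glass: whole batch net of LOI = 250.0 t (per-oxide target masses sum to 250.0 t; stated basis 250.0 t — a pure rounding effect).
Adding the batch up: Σ batch = 273.2 t; LOI removed, Σ of batch·LOI: 23.15 t; the yield ratio, glass ÷ batch: 91.52%.

Revised batch per 250.0 t glaze:
  ZrSiO4: 7.714 t
  alumina hydrate: 48.32 t
  sand: 185.3 t
  CaSiO3: 21.65 t
  lithium carbonate: 10.17 t
Total batch = 273.2 t; LOI loss = 23.15 t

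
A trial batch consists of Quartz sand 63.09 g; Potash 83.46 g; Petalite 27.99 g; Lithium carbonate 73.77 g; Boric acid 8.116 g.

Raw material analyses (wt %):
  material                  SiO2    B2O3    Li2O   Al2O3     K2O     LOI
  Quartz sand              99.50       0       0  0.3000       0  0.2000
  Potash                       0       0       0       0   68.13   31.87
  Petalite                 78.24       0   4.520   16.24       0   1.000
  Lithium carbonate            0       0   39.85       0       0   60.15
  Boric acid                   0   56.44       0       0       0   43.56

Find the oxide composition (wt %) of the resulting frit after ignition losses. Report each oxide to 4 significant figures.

Glass mass = 181.5 g (batch 256.4 − LOI 74.91).
Composition: SiO2 46.65%, B2O3 2.524%, Li2O 16.89%, Al2O3 2.609%, K2O 31.33%

The whole derivation runs at exact precision through every step. The intermediate values appear rounded off to 4 significant figures in the working. Exactly one rounding is applied to every reported value. All derived quantities are rebuilt starting from the weights on 181.5 g of glass at full precision (net glass mass, LOI, the yield, the five compositions, totals) as written in question or answer.
Per-oxide mass from batch:
  SiO2: 63.09·0.9950 + 27.99·0.7824 = 84.67 g
  B2O3: 8.116·0.5644 = 4.581 g
  Li2O: 27.99·0.04520 + 73.77·0.3985 = 30.66 g
  Al2O3: 63.09·0.003000 + 27.99·0.1624 = 4.735 g
  K2O: 83.46·0.6813 = 56.86 g
LOI: 63.09·0.002000 + 83.46·0.3187 + 27.99·0.01000 + 73.77·0.6015 + 8.116·0.4356 = 74.91 g
The glass mass, total less LOI, = 256.4 − 74.91 = 181.5 g (= Σ oxide masses)
wt %: oxide over glass, times 100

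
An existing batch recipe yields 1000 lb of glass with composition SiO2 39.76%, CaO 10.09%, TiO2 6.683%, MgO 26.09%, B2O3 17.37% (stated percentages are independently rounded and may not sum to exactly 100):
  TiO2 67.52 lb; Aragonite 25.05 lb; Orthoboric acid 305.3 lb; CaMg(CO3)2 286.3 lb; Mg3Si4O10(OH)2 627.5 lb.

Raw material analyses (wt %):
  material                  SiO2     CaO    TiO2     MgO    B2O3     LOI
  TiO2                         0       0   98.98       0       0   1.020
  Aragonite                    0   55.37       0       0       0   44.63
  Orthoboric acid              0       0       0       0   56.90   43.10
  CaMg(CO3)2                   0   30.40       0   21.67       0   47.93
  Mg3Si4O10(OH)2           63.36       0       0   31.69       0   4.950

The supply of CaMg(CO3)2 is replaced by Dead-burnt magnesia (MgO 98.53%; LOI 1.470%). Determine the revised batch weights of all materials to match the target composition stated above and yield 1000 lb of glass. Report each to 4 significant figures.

Values along the way are displayed with 4-significant-digit rounding in the printout; all arithmetic carries exact precision in every operation — every reported number takes just one rounding; all derived quantities are computed starting from the weights on 1000 lb of glass at full float precision (yield, net glass mass, the totals, ignition loss, five oxide percentages) as quoted within the question or the answer.
Target oxide masses per 1000 lb glass:
  SiO2: 39.76% × 1000 = 397.6 lb
  CaO: 10.09% × 1000 = 100.9 lb
  TiO2: 6.683% × 1000 = 66.83 lb
  MgO: 26.09% × 1000 = 260.9 lb
  B2O3: 17.37% × 1000 = 173.7 lb
Oxide-by-oxide audit applying the batch weights above, for the quoted basis mass (sum by sum, the targets are met up to rounding of the answer):
  SiO2: 627.5·0.6336 = 397.6 lb (target 397.6 lb)
  CaO: 182.2·0.5537 = 100.9 lb (target 100.9 lb)
  TiO2: 67.52·0.9898 = 66.83 lb (target 66.83 lb)
  MgO: 62.96·0.9853 + 627.5·0.3169 = 260.9 lb (target 260.9 lb)
  B2O3: 305.3·0.5690 = 173.7 lb (target 173.7 lb)
Glass-mass bookkeeping: total batch − LOI = 999.9 lb (the targets, summed, come to 999.9 lb; stated basis 1000 lb — any gap is answer rounding).
Total batch = Σ batch = 1245 lb; LOI removed, Σ of batch·LOI: 245.6 lb; yield, glass over the total, = 80.28%.

Revised batch per 1000 lb glass:
  TiO2: 67.52 lb
  Aragonite: 182.2 lb
  Orthoboric acid: 305.3 lb
  Dead-burnt magnesia: 62.96 lb
  Mg3Si4O10(OH)2: 627.5 lb
Total batch = 1245 lb; LOI loss = 245.6 lb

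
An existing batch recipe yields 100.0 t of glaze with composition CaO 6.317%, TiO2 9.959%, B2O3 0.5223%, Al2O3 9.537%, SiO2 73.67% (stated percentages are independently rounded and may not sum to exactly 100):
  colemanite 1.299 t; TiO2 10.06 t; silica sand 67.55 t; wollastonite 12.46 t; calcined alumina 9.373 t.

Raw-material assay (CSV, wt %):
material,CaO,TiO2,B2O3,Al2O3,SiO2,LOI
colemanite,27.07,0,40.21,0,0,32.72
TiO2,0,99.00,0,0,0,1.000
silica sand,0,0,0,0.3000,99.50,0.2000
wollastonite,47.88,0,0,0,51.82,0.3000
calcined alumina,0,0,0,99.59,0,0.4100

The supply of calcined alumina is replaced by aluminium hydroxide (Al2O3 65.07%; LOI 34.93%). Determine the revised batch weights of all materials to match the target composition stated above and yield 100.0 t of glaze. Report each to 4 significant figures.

Revised batch per 100.0 t glaze:
  colemanite: 1.299 t
  TiO2: 10.06 t
  silica sand: 67.55 t
  wollastonite: 12.46 t
  aluminium hydroxide: 14.35 t
Total batch = 105.7 t; LOI loss = 5.711 t

Rounding to four significant digits governs every in-between result as printed. The whole derivation runs at exact precision from start to finish. Exactly one rounding lands on every reported number — derived quantities, including the totals, five oxide percentages, the yield, glass mass, ignition loss, are rebuilt from the weighed amounts on 100.0 t of glass at exact precision precisely as stated by the problem or the answer.
Target oxide masses per 100.0 t glaze:
  CaO: 6.317% × 100.0 = 6.317 t
  TiO2: 9.959% × 100.0 = 9.959 t
  B2O3: 0.5223% × 100.0 = 0.5223 t
  Al2O3: 9.537% × 100.0 = 9.537 t
  SiO2: 73.67% × 100.0 = 73.67 t
Verifying the oxide balance on the weights just shown, at the basis given (sum by sum, the targets are met net of answer rounding effects):
  CaO: 1.299·0.2707 + 12.46·0.4788 = 6.317 t (target 6.317 t)
  TiO2: 10.06·0.9900 = 9.959 t (target 9.959 t)
  B2O3: 1.299·0.4021 = 0.5223 t (target 0.5223 t)
  Al2O3: 67.55·0.003000 + 14.35·0.6507 = 9.540 t (target 9.537 t)
  SiO2: 67.55·0.9950 + 12.46·0.5182 = 73.67 t (target 73.67 t)
Auditing the glass mass value: batch total minus LOI = 100.0 t (summing oxide targets gives 100.0 t; stated basis 100.0 t — differing by rounding only).
Batch grand total — Σ batch = 105.7 t; LOI loss = Σ batch·LOI = 5.711 t; the yield ratio, glass ÷ batch: 94.60%.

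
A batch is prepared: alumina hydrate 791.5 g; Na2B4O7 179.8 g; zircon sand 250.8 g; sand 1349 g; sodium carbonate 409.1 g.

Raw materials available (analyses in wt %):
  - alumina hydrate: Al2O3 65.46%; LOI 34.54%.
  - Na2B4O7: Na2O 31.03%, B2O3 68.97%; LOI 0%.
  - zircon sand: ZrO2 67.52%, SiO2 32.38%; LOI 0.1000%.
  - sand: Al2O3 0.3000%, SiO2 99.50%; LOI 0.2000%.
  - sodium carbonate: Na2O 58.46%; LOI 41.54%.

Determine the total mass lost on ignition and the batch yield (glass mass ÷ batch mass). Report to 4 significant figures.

LOI loss = 446.3 g; glass = 2534 g; yield = 85.03%

The working math runs at full precision at each step — values along the way appear, with 4-significant-figure rounding, within the worked lines; every reported number is rounded just once. Derived quantities (yield, the five compositions, net glass mass, LOI, totals) are rebuilt at exact precision from the batch weights per 2534 g of glass, as written in question or answer.
Loss on ignition, line by line:
  alumina hydrate: 791.5 × 0.3454 = 273.4 g
  Na2B4O7: 179.8 × 0 = 0 g
  zircon sand: 250.8 × 0.001000 = 0.2508 g
  sand: 1349 × 0.002000 = 2.698 g
  sodium carbonate: 409.1 × 0.4154 = 169.9 g
Total LOI = 446.3 g
Glass = batch − LOI = 2980 − 446.3 = 2534 g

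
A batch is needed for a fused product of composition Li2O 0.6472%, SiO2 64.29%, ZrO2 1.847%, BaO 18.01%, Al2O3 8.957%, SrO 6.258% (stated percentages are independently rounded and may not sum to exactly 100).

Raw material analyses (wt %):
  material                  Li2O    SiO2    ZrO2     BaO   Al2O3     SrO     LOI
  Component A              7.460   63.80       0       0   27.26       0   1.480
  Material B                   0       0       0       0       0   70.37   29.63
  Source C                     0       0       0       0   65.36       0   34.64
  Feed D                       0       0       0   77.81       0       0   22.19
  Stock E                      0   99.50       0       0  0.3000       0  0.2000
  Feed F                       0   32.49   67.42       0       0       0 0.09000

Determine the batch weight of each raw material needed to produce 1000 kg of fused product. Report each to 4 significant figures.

Batch per 1000 kg fused product:
  Component A: 86.76 kg
  Material B: 88.93 kg
  Source C: 98.19 kg
  Feed D: 231.5 kg
  Stock E: 581.6 kg
  Feed F: 27.40 kg
Total batch = 1114 kg; LOI loss = 114.2 kg; yield = 89.75%

In-progress results are printed, with 4-significant-digit rounding, within the worked lines — the whole derivation carries full precision in every operation. Each reported result is rounded a single time — all derived quantities are recomputed in full precision (the six compositions, the yield, ignition loss, the totals, net glass mass) using the weight values at 1000 kg of glass, as they appear in problem or answer.
Target oxide masses per 1000 kg fused product:
  Li2O: 0.6472% × 1000 = 6.472 kg
  SiO2: 64.29% × 1000 = 642.9 kg
  ZrO2: 1.847% × 1000 = 18.47 kg
  BaO: 18.01% × 1000 = 180.1 kg
  Al2O3: 8.957% × 1000 = 89.57 kg
  SrO: 6.258% × 1000 = 62.58 kg
Verifying the oxide balance with the batch weights as given, versus the basis set out (oxide sums agree with the targets up to rounding of the answer):
  Li2O: 86.76·0.07460 = 6.472 kg (target 6.472 kg)
  SiO2: 86.76·0.6380 + 581.6·0.9950 + 27.40·0.3249 = 642.9 kg (target 642.9 kg)
  ZrO2: 27.40·0.6742 = 18.47 kg (target 18.47 kg)
  BaO: 231.5·0.7781 = 180.1 kg (target 180.1 kg)
  Al2O3: 86.76·0.2726 + 98.19·0.6536 + 581.6·0.003000 = 89.57 kg (target 89.57 kg)
  SrO: 88.93·0.7037 = 62.58 kg (target 62.58 kg)
Glass-mass closure: the batch minus its LOI: 1000 kg (targets for the oxides total 1000 kg; against the stated basis, 1000 kg — differing by rounding only).
Total batch = Σ batch = 1114 kg; the LOI term Σ batch·LOI equals 114.2 kg; as yield: glass ÷ batch → 89.75%.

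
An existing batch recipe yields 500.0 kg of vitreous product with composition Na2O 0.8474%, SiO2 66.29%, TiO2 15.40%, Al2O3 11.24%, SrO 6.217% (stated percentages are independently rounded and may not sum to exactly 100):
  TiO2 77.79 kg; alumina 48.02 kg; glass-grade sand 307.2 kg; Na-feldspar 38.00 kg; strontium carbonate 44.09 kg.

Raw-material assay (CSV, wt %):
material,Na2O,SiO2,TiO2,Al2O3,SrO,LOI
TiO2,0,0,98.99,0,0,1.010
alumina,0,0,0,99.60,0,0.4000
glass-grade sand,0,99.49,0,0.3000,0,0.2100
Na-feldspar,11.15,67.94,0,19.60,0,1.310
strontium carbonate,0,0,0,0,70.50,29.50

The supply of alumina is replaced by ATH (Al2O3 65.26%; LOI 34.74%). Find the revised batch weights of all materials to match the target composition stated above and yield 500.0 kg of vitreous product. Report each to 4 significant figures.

All arithmetic holds full float precision throughout — mid-chain values are displayed with 4-significant-figure rounding between the steps — a single rounding completes each reported value. All derived quantities are recomputed starting from the weights at 500.0 kg of glass in exact precision (the totals, LOI, yield, five oxide percentages, glass mass) as quoted within either problem or answer.
Oxide-by-oxide targets in 500.0 kg vitreous product:
  Na2O: 0.8474% × 500.0 = 4.237 kg
  SiO2: 66.29% × 500.0 = 331.4 kg
  TiO2: 15.40% × 500.0 = 77.00 kg
  Al2O3: 11.24% × 500.0 = 56.20 kg
  SrO: 6.217% × 500.0 = 31.08 kg
Checking each oxide sum applying the batch weights above, versus the basis set out (sums match the target masses up to rounding of the answer):
  Na2O: 38.00·0.1115 = 4.237 kg (target 4.237 kg)
  SiO2: 307.2·0.9949 + 38.00·0.6794 = 331.5 kg (target 331.4 kg)
  TiO2: 77.79·0.9899 = 77.00 kg (target 77.00 kg)
  Al2O3: 73.29·0.6526 + 307.2·0.003000 + 38.00·0.1960 = 56.20 kg (target 56.20 kg)
  SrO: 44.09·0.7050 = 31.08 kg (target 31.08 kg)
Mass balance on the glass: whole batch net of LOI = 500.0 kg (summing oxide targets gives 500.0 kg; with the basis standing at 500.0 kg — deltas are rounding alone).
Whole-batch sum: Σ batch = 540.4 kg; the LOI term Σ batch·LOI equals 40.40 kg; the yield ratio, glass ÷ batch: 92.52%.

Revised batch per 500.0 kg vitreous product:
  TiO2: 77.79 kg
  ATH: 73.29 kg
  glass-grade sand: 307.2 kg
  Na-feldspar: 38.00 kg
  strontium carbonate: 44.09 kg
Total batch = 540.4 kg; LOI loss = 40.40 kg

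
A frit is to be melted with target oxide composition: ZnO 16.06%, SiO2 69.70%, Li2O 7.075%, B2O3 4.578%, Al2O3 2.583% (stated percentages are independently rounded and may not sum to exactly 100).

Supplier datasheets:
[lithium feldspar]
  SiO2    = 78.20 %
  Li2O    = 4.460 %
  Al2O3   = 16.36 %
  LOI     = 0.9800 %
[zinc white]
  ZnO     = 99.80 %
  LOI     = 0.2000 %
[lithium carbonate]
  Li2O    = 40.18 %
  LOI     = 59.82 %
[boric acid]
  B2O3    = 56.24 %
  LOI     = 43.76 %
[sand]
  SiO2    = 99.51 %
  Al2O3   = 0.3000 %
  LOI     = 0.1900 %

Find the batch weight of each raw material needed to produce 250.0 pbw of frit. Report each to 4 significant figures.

The whole derivation holds full precision at every stage. Intermediates are shown, with 4-significant-digit rounding, when written out. Every reported value is rounded once only. Derived quantities, including the five compositions, ignition loss, the yield, net glass mass, totals, are recomputed starting from the weights per 250.0 pbw of glass in full float precision, as written in the problem or the answer.
Oxide-by-oxide targets in 250.0 pbw frit:
  ZnO: 16.06% × 250.0 = 40.15 pbw
  SiO2: 69.70% × 250.0 = 174.2 pbw
  Li2O: 7.075% × 250.0 = 17.69 pbw
  B2O3: 4.578% × 250.0 = 11.44 pbw
  Al2O3: 2.583% × 250.0 = 6.458 pbw
A balance pass over the oxides, working from each reported weight, relative to the basis at hand (every target is met by its sum within answer rounding):
  ZnO: 40.23·0.9980 = 40.15 pbw (target 40.15 pbw)
  SiO2: 36.79·0.7820 + 146.2·0.9951 = 174.3 pbw (target 174.2 pbw)
  Li2O: 36.79·0.04460 + 39.94·0.4018 = 17.69 pbw (target 17.69 pbw)
  B2O3: 20.35·0.5624 = 11.44 pbw (target 11.44 pbw)
  Al2O3: 36.79·0.1636 + 146.2·0.003000 = 6.457 pbw (target 6.458 pbw)
Glass mass check: total batch − LOI = 250.0 pbw (the Σ of target masses is 250.0 pbw; stated basis 250.0 pbw — deltas are rounding alone).
Summing the batch: Σ batch = 283.5 pbw; loss to ignition Σ batch·LOI = 33.52 pbw; the yield ratio, glass ÷ batch: 88.18%.

Batch per 250.0 pbw frit:
  lithium feldspar: 36.79 pbw
  zinc white: 40.23 pbw
  lithium carbonate: 39.94 pbw
  boric acid: 20.35 pbw
  sand: 146.2 pbw
Total batch = 283.5 pbw; LOI loss = 33.52 pbw; yield = 88.18%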